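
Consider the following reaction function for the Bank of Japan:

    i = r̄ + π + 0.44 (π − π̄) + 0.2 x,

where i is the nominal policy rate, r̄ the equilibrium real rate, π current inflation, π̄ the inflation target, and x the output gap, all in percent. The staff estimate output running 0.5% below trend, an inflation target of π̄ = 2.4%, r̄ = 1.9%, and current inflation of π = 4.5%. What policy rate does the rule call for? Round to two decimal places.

Output 0.5% below potential → x = -0.5.
i = 1.9 + 4.5 + 0.44 × (4.5 − 2.4) + 0.2 × (-0.5)
   = 1.9 + 4.5 + 0.924 − 0.1 = 7.22

7.22%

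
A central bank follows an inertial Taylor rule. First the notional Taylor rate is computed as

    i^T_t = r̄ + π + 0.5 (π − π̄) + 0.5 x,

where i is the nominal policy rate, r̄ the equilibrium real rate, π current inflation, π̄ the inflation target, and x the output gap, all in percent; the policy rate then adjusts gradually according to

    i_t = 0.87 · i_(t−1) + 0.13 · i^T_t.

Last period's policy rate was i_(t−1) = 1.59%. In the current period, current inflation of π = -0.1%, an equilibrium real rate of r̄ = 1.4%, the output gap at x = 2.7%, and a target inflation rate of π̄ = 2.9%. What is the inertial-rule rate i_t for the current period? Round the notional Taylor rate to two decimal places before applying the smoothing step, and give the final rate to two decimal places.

1.53%

i^T_t = 1.4 + (-0.1) + 0.5 × (-0.1 − 2.9) + 0.5 × 2.7
   = 1.4 − 0.1 − 1.5 + 1.35 = 1.15
i_t = 0.87 × 1.59 + 0.13 × 1.15 = 1.3833 + 0.1495 = 1.53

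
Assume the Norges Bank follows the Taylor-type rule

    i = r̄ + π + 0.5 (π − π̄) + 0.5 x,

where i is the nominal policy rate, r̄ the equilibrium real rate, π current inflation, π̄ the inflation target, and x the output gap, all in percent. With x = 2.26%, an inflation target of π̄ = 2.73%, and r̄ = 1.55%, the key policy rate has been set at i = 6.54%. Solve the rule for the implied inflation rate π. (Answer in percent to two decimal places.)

3.48%

Collecting π: i = r̄ + (1 + 0.5) π − 0.5 π̄ + 0.5 x
1.5 π = 6.54 − 1.55 + 0.5 × 2.73 − 0.5 × 2.26 = 5.225
π = 5.225 / 1.5 = 3.48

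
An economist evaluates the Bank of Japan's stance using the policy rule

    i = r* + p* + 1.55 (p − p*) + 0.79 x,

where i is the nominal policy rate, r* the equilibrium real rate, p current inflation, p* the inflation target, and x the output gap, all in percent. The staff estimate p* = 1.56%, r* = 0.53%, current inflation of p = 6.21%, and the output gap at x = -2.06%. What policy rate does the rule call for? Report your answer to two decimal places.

7.67%

i = 0.53 + 1.56 + 1.55 × (6.21 − 1.56) + 0.79 × (-2.06)
   = 0.53 + 1.56 + 7.2075 − 1.6274 = 7.67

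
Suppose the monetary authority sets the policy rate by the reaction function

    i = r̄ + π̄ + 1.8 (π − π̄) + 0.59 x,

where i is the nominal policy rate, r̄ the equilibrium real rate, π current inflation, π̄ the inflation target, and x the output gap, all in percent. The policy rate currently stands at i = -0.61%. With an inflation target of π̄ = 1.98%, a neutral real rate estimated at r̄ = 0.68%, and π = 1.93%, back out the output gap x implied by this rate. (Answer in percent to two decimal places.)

-5.39%

0.59 x = -0.61 − 0.68 − 1.98 − 1.8 × (1.93 − 1.98) = -3.18
x = -3.18 / 0.59 = -5.39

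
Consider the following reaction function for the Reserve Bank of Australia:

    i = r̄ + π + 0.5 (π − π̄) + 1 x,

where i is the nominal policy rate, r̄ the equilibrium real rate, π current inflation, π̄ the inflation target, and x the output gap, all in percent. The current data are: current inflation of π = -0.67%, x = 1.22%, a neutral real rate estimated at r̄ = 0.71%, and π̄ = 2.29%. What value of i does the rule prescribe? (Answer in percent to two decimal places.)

-0.22%

i = 0.71 + (-0.67) + 0.5 × (-0.67 − 2.29) + 1 × 1.22
   = 0.71 − 0.67 − 1.48 + 1.22 = -0.22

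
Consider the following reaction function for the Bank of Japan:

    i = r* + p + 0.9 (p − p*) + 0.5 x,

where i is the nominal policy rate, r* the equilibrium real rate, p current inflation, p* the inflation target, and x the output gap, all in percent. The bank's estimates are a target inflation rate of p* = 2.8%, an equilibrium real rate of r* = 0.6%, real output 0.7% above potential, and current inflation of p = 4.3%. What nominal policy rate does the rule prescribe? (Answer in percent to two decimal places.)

6.60%

Output 0.7% above potential → x = 0.7.
i = 0.6 + 4.3 + 0.9 × (4.3 − 2.8) + 0.5 × 0.7
   = 0.6 + 4.3 + 1.35 + 0.35 = 6.60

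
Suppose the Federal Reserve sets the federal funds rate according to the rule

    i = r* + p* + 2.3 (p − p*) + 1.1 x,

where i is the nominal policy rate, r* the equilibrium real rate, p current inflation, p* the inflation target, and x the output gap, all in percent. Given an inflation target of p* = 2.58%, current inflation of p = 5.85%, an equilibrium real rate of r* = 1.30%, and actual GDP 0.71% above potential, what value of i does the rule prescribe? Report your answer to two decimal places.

Output 0.71% above potential → x = 0.71.
i = 1.30 + 2.58 + 2.3 × (5.85 − 2.58) + 1.1 × 0.71
   = 1.30 + 2.58 + 7.521 + 0.781 = 12.18

12.18%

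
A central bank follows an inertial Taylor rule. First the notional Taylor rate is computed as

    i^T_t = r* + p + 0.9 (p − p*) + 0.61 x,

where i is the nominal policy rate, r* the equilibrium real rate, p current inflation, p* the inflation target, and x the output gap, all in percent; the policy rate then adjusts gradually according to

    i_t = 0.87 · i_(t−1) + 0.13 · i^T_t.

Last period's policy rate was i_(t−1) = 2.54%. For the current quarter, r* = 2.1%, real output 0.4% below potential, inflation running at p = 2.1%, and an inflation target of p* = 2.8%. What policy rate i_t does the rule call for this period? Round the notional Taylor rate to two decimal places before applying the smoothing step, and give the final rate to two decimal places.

2.64%

Output 0.4% below potential → x = -0.4.
i^T_t = 2.1 + 2.1 + 0.9 × (2.1 − 2.8) + 0.61 × (-0.4)
   = 2.1 + 2.1 − 0.63 − 0.244 = 3.33
i_t = 0.87 × 2.54 + 0.13 × 3.33 = 2.2098 + 0.4329 = 2.64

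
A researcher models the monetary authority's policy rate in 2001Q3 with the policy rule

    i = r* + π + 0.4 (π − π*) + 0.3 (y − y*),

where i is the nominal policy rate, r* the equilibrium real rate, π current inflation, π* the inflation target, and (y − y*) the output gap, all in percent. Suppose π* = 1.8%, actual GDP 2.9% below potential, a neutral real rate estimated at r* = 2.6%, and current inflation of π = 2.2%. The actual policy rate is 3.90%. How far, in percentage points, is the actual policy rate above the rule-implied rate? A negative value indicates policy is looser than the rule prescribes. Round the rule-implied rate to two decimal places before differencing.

Output 2.9% below potential → (y − y*) = -2.9.
i = 2.6 + 2.2 + 0.4 × (2.2 − 1.8) + 0.3 × (-2.9)
   = 2.6 + 2.2 + 0.16 − 0.87 = 4.09
Deviation = 3.90 − 4.09 = -0.19 pp.

-0.19 pp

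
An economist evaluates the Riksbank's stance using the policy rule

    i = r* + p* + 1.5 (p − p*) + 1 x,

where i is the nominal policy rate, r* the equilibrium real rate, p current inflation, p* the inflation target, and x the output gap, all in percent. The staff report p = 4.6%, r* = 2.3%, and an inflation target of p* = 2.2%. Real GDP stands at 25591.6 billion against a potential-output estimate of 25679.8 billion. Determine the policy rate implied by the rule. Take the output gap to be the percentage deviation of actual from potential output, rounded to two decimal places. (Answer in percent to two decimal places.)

7.76%

Output gap = 100 × (25591.6 − 25679.8) / 25679.8 = -0.34%.
i = 2.30 + 2.20 + 1.5 × (4.60 − 2.20) + 1 × (-0.34)
   = 2.30 + 2.2 + 3.6 − 0.34 = 7.76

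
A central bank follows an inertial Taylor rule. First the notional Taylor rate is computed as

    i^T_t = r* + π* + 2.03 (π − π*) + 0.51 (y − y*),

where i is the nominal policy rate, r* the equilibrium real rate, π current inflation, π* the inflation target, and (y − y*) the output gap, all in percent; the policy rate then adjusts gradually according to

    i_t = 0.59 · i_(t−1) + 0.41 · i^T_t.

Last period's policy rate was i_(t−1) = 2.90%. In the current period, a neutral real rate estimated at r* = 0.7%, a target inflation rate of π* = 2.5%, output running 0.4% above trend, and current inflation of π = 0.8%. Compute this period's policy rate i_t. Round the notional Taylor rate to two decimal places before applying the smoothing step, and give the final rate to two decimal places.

Output 0.4% above potential → (y − y*) = 0.4.
i^T_t = 0.7 + 2.5 + 2.03 × (0.8 − 2.5) + 0.51 × 0.4
   = 0.7 + 2.5 − 3.451 + 0.204 = -0.05
i_t = 0.59 × 2.90 + 0.41 × (-0.05) = 1.711 − 0.0205 = 1.69

1.69%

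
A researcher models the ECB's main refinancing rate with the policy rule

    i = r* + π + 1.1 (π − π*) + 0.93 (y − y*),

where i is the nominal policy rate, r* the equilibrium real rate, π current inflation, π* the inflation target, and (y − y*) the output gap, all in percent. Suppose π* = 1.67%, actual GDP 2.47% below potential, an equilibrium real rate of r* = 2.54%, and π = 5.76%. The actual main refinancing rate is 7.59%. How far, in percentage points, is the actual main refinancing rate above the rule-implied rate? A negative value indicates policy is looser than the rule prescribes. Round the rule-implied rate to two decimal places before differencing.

Output 2.47% below potential → (y − y*) = -2.47.
i = 2.54 + 5.76 + 1.1 × (5.76 − 1.67) + 0.93 × (-2.47)
   = 2.54 + 5.76 + 4.499 − 2.2971 = 10.50
Deviation = 7.59 − 10.50 = -2.91 pp.

-2.91 pp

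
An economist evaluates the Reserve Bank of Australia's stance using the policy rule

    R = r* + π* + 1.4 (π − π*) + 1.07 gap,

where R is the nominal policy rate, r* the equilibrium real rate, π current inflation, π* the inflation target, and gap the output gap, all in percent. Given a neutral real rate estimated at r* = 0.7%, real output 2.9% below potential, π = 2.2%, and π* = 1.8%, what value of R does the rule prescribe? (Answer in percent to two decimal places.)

-0.04%

Output 2.9% below potential → gap = -2.9.
R = 0.7 + 1.8 + 1.4 × (2.2 − 1.8) + 1.07 × (-2.9)
   = 0.7 + 1.8 + 0.56 − 3.103 = -0.04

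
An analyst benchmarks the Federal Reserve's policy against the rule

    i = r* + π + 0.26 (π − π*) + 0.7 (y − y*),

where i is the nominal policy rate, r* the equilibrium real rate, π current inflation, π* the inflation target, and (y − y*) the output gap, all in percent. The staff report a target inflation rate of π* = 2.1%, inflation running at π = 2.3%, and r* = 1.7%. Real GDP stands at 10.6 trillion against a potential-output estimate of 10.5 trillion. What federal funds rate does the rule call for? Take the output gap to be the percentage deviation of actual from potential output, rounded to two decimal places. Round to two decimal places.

Output gap = 100 × (10.6 − 10.5) / 10.5 = 0.95%.
i = 1.70 + 2.30 + 0.26 × (2.30 − 2.10) + 0.7 × 0.95
   = 1.70 + 2.3 + 0.052 + 0.665 = 4.72

4.72%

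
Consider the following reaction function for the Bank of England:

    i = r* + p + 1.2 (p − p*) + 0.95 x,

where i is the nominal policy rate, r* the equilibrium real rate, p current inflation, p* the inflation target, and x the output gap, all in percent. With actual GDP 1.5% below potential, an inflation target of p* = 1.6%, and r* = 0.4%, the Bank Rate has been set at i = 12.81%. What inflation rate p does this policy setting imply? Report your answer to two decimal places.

Output 1.5% below potential → x = -1.5.
Collecting p: i = r* + (1 + 1.2) p − 1.2 p* + 0.95 x
2.2 p = 12.81 − 0.4 + 1.2 × 1.6 − 0.95 × (-1.5) = 15.755
p = 15.755 / 2.2 = 7.16

7.16%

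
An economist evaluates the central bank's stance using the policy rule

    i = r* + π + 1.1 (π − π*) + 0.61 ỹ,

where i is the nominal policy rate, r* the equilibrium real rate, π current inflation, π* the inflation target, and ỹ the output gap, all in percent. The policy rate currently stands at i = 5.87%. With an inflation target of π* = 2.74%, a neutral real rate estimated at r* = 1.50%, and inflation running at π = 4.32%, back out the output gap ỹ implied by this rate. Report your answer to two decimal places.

-2.77%

0.61 ỹ = 5.87 − 1.50 − 4.32 − 1.1 × (4.32 − 2.74) = -1.688
ỹ = -1.688 / 0.61 = -2.77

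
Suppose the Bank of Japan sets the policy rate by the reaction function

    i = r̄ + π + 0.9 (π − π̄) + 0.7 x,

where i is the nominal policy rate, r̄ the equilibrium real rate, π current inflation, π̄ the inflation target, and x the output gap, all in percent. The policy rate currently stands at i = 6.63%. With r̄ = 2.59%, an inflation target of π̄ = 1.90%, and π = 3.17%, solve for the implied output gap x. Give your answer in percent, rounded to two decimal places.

0.7 x = 6.63 − 2.59 − 3.17 − 0.9 × (3.17 − 1.90) = -0.273
x = -0.273 / 0.7 = -0.39

-0.39%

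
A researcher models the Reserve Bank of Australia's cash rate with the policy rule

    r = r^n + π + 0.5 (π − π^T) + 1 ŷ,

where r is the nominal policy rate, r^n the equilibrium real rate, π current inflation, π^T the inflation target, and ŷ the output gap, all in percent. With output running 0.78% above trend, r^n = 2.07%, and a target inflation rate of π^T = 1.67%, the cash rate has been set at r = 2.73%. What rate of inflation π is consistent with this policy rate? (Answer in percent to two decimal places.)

0.48%

Output 0.78% above potential → ŷ = 0.78.
Collecting π: r = r^n + (1 + 0.5) π − 0.5 π^T + 1 ŷ
1.5 π = 2.73 − 2.07 + 0.5 × 1.67 − 1 × 0.78 = 0.715
π = 0.715 / 1.5 = 0.48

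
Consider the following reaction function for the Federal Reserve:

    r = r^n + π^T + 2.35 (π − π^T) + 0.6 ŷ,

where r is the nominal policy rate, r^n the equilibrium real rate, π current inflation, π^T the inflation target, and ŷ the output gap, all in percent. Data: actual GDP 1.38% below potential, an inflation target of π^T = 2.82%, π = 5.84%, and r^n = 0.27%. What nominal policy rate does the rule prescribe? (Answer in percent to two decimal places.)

Output 1.38% below potential → ŷ = -1.38.
r = 0.27 + 2.82 + 2.35 × (5.84 − 2.82) + 0.6 × (-1.38)
   = 0.27 + 2.82 + 7.097 − 0.828 = 9.36

9.36%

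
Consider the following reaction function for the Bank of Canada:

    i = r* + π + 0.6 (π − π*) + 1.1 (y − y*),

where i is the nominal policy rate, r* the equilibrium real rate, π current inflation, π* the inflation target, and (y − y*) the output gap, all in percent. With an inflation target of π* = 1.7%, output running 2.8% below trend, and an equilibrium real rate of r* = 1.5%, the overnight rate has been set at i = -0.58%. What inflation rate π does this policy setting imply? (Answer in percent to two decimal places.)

1.26%

Output 2.8% below potential → (y − y*) = -2.8.
Collecting π: i = r* + (1 + 0.6) π − 0.6 π* + 1.1 (y − y*)
1.6 π = -0.58 − 1.5 + 0.6 × 1.7 − 1.1 × (-2.8) = 2.02
π = 2.02 / 1.6 = 1.26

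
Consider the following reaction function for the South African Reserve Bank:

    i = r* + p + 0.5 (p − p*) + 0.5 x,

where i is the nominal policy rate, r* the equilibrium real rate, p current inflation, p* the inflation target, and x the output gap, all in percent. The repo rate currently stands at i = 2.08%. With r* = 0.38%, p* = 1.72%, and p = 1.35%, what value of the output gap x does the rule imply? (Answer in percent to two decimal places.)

1.07%

0.5 x = 2.08 − 0.38 − 1.35 − 0.5 × (1.35 − 1.72) = 0.535
x = 0.535 / 0.5 = 1.07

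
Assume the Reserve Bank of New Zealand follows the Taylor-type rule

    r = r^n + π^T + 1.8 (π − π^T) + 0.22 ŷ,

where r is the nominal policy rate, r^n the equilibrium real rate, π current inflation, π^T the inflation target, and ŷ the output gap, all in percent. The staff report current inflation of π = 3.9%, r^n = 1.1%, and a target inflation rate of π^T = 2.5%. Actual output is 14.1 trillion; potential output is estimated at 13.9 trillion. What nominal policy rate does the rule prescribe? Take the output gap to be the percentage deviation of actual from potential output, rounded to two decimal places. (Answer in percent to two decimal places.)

6.44%

Output gap = 100 × (14.1 − 13.9) / 13.9 = 1.44%.
r = 1.10 + 2.50 + 1.8 × (3.90 − 2.50) + 0.22 × 1.44
   = 1.10 + 2.5 + 2.52 + 0.3168 = 6.44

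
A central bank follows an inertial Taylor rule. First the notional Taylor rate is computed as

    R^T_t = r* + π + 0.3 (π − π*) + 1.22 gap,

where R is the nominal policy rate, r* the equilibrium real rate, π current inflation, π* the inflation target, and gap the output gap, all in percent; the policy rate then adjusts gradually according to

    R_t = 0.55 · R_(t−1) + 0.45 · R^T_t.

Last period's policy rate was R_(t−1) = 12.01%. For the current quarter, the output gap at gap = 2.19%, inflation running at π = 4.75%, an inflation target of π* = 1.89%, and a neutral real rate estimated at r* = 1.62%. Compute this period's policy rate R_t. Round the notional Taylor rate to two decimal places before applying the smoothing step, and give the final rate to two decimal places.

R^T_t = 1.62 + 4.75 + 0.3 × (4.75 − 1.89) + 1.22 × 2.19
   = 1.62 + 4.75 + 0.858 + 2.6718 = 9.90
R_t = 0.55 × 12.01 + 0.45 × 9.90 = 6.6055 + 4.455 = 11.06

11.06%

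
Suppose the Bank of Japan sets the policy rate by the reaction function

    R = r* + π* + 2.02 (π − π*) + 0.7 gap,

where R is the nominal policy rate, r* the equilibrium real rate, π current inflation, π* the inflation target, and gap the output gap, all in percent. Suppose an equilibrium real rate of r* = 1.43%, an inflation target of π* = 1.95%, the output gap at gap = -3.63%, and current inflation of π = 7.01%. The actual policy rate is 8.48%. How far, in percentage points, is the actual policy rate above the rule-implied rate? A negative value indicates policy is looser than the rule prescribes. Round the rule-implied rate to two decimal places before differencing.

-2.58 pp

R = 1.43 + 1.95 + 2.02 × (7.01 − 1.95) + 0.7 × (-3.63)
   = 1.43 + 1.95 + 10.2212 − 2.541 = 11.06
Deviation = 8.48 − 11.06 = -2.58 pp.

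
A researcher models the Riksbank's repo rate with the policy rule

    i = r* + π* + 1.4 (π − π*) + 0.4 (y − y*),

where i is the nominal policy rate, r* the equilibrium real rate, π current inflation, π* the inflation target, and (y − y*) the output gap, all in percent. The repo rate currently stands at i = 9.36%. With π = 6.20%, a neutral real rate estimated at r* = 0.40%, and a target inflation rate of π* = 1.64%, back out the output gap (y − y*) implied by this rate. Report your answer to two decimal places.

2.34%

0.4 (y − y*) = 9.36 − 0.40 − 1.64 − 1.4 × (6.20 − 1.64) = 0.936
(y − y*) = 0.936 / 0.4 = 2.34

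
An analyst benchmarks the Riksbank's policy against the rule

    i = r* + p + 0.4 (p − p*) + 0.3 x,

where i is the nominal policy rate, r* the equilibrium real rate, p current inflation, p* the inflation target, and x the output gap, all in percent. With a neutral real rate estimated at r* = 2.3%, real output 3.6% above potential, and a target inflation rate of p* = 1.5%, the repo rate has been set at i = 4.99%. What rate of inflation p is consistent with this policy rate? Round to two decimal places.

1.58%

Output 3.6% above potential → x = 3.6.
Collecting p: i = r* + (1 + 0.4) p − 0.4 p* + 0.3 x
1.4 p = 4.99 − 2.3 + 0.4 × 1.5 − 0.3 × 3.6 = 2.21
p = 2.21 / 1.4 = 1.58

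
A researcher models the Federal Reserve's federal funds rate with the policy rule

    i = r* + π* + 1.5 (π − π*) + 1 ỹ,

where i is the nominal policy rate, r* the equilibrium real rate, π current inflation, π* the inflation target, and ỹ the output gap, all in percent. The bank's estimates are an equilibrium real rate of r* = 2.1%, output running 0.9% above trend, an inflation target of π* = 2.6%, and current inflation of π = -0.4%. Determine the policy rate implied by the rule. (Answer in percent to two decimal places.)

1.10%

Output 0.9% above potential → ỹ = 0.9.
i = 2.1 + 2.6 + 1.5 × (-0.4 − 2.6) + 1 × 0.9
   = 2.1 + 2.6 − 4.5 + 0.9 = 1.10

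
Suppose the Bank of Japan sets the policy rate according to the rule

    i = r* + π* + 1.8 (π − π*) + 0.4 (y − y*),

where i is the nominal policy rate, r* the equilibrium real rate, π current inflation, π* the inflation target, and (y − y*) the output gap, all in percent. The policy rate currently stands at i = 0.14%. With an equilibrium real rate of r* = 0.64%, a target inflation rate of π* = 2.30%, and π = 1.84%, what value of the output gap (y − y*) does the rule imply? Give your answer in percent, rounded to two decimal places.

0.4 (y − y*) = 0.14 − 0.64 − 2.30 − 1.8 × (1.84 − 2.30) = -1.972
(y − y*) = -1.972 / 0.4 = -4.93

-4.93%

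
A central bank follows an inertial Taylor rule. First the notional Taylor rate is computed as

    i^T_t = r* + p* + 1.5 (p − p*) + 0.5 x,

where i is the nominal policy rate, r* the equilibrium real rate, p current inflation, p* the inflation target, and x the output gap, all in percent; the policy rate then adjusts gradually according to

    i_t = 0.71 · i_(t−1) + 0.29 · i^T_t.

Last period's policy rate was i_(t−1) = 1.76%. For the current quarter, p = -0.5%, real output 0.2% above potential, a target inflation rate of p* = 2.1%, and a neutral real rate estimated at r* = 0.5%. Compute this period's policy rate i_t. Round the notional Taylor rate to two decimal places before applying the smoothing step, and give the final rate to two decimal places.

Output 0.2% above potential → x = 0.2.
i^T_t = 0.5 + 2.1 + 1.5 × (-0.5 − 2.1) + 0.5 × 0.2
   = 0.5 + 2.1 − 3.9 + 0.1 = -1.20
i_t = 0.71 × 1.76 + 0.29 × (-1.20) = 1.2496 − 0.348 = 0.90

0.90%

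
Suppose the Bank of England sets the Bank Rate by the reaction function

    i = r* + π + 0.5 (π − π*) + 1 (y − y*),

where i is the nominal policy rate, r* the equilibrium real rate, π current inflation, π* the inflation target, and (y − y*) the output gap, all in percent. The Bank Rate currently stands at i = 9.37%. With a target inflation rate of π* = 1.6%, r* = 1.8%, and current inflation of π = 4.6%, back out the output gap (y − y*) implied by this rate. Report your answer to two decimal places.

1.47%

1 (y − y*) = 9.37 − 1.8 − 4.6 − 0.5 × (4.6 − 1.6) = 1.47
(y − y*) = 1.47 / 1 = 1.47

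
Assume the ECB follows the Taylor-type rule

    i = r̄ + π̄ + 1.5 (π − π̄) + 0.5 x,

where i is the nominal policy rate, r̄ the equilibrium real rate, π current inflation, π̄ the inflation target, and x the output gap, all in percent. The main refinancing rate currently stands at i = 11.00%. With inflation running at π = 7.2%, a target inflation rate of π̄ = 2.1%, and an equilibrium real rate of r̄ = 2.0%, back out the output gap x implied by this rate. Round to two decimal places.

0.5 x = 11.00 − 2.0 − 2.1 − 1.5 × (7.2 − 2.1) = -0.75
x = -0.75 / 0.5 = -1.50

-1.50%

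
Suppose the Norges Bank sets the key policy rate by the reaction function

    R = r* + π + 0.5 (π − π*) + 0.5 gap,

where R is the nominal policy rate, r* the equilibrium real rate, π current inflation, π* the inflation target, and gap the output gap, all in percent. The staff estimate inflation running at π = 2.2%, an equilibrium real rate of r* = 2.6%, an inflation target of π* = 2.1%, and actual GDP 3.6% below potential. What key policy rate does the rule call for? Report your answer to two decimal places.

Output 3.6% below potential → gap = -3.6.
R = 2.6 + 2.2 + 0.5 × (2.2 − 2.1) + 0.5 × (-3.6)
   = 2.6 + 2.2 + 0.05 − 1.8 = 3.05

3.05%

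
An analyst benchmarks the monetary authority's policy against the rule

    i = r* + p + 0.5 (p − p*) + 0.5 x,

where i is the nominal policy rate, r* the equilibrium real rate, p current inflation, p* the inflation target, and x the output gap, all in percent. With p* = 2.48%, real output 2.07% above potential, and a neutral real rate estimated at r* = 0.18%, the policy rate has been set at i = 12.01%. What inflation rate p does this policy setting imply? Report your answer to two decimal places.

8.02%

Output 2.07% above potential → x = 2.07.
Collecting p: i = r* + (1 + 0.5) p − 0.5 p* + 0.5 x
1.5 p = 12.01 − 0.18 + 0.5 × 2.48 − 0.5 × 2.07 = 12.035
p = 12.035 / 1.5 = 8.02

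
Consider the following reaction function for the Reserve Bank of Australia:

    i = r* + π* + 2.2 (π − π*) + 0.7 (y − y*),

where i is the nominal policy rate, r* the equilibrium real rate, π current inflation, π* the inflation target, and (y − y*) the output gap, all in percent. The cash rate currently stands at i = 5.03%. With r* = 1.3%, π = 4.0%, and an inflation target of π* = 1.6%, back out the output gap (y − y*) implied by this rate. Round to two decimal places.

-4.50%

0.7 (y − y*) = 5.03 − 1.3 − 1.6 − 2.2 × (4.0 − 1.6) = -3.15
(y − y*) = -3.15 / 0.7 = -4.50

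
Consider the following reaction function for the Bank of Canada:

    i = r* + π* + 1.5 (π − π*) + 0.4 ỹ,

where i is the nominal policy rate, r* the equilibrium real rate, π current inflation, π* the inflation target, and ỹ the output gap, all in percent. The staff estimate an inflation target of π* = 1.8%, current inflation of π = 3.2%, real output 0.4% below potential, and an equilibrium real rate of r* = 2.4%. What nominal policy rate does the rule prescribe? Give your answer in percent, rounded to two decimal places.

6.14%

Output 0.4% below potential → ỹ = -0.4.
i = 2.4 + 1.8 + 1.5 × (3.2 − 1.8) + 0.4 × (-0.4)
   = 2.4 + 1.8 + 2.1 − 0.16 = 6.14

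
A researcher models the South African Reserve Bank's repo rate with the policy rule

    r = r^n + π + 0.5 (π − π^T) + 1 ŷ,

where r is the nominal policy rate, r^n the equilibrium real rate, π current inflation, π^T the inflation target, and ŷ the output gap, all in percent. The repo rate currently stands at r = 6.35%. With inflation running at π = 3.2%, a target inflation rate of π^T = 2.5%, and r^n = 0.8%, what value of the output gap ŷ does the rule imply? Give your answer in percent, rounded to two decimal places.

1 ŷ = 6.35 − 0.8 − 3.2 − 0.5 × (3.2 − 2.5) = 2
ŷ = 2 / 1 = 2.00

2.00%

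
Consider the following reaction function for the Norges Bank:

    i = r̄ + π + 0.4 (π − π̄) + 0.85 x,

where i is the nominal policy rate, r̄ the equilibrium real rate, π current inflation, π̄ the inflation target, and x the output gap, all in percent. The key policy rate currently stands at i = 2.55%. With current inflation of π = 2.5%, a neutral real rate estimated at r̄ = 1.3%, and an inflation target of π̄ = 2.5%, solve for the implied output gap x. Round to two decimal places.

-1.47%

0.85 x = 2.55 − 1.3 − 2.5 − 0.4 × (2.5 − 2.5) = -1.25
x = -1.25 / 0.85 = -1.47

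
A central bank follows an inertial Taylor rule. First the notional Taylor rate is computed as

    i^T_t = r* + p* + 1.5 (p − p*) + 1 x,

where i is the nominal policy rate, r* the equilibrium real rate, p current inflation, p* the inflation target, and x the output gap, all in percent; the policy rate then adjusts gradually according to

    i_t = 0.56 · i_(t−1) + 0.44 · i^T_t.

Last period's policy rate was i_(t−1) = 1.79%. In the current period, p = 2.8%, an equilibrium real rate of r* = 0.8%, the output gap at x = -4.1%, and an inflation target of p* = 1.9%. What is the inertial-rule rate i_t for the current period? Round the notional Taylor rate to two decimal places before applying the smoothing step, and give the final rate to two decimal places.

0.98%

i^T_t = 0.8 + 1.9 + 1.5 × (2.8 − 1.9) + 1 × (-4.1)
   = 0.8 + 1.9 + 1.35 − 4.1 = -0.05
i_t = 0.56 × 1.79 + 0.44 × (-0.05) = 1.0024 − 0.022 = 0.98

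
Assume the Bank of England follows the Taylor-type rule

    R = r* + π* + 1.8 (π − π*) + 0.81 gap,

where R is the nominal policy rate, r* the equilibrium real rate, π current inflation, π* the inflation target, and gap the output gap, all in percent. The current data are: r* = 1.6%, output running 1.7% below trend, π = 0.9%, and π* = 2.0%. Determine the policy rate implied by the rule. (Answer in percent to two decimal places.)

0.24%

Output 1.7% below potential → gap = -1.7.
R = 1.6 + 2.0 + 1.8 × (0.9 − 2.0) + 0.81 × (-1.7)
   = 1.6 + 2 − 1.98 − 1.377 = 0.24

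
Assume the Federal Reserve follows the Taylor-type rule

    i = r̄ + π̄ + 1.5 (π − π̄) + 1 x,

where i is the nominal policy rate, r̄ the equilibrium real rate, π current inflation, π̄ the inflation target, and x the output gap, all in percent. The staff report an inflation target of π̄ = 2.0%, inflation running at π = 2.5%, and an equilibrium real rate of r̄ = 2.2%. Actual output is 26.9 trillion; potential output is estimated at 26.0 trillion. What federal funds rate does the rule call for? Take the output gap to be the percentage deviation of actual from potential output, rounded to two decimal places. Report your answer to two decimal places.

8.41%

Output gap = 100 × (26.9 − 26.0) / 26.0 = 3.46%.
i = 2.20 + 2.00 + 1.5 × (2.50 − 2.00) + 1 × 3.46
   = 2.20 + 2 + 0.75 + 3.46 = 8.41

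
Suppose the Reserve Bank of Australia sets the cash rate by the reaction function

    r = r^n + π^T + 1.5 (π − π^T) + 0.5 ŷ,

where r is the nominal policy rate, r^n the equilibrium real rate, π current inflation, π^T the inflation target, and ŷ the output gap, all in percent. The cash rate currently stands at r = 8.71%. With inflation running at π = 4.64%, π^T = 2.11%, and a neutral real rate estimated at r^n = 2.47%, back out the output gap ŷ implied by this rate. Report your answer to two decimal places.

0.5 ŷ = 8.71 − 2.47 − 2.11 − 1.5 × (4.64 − 2.11) = 0.335
ŷ = 0.335 / 0.5 = 0.67

0.67%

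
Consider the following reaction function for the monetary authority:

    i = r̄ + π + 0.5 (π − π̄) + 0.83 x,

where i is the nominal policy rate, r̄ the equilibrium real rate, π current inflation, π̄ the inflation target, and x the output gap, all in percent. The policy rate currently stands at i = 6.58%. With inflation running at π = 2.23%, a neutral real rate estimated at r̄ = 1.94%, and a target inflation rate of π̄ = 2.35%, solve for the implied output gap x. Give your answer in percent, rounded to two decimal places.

0.83 x = 6.58 − 1.94 − 2.23 − 0.5 × (2.23 − 2.35) = 2.47
x = 2.47 / 0.83 = 2.98

2.98%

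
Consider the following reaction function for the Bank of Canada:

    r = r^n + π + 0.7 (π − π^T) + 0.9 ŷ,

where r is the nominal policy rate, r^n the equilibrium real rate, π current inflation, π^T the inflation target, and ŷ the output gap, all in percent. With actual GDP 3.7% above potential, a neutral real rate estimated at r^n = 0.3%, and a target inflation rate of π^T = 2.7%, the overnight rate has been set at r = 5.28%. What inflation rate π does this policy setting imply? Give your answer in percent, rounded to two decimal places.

Output 3.7% above potential → ŷ = 3.7.
Collecting π: r = r^n + (1 + 0.7) π − 0.7 π^T + 0.9 ŷ
1.7 π = 5.28 − 0.3 + 0.7 × 2.7 − 0.9 × 3.7 = 3.54
π = 3.54 / 1.7 = 2.08

2.08%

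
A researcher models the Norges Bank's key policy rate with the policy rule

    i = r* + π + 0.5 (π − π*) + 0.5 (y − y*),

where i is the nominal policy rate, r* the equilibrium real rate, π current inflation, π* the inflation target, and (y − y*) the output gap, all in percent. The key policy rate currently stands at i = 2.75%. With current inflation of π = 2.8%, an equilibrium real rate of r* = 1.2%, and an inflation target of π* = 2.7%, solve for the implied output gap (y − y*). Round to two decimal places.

-2.60%

0.5 (y − y*) = 2.75 − 1.2 − 2.8 − 0.5 × (2.8 − 2.7) = -1.3
(y − y*) = -1.3 / 0.5 = -2.60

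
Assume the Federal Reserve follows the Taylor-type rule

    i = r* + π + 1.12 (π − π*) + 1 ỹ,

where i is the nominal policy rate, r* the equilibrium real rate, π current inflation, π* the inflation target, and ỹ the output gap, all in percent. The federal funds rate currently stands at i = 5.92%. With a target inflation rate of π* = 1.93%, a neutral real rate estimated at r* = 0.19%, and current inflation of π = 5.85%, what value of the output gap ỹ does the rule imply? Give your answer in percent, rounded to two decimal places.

1 ỹ = 5.92 − 0.19 − 5.85 − 1.12 × (5.85 − 1.93) = -4.5104
ỹ = -4.5104 / 1 = -4.51

-4.51%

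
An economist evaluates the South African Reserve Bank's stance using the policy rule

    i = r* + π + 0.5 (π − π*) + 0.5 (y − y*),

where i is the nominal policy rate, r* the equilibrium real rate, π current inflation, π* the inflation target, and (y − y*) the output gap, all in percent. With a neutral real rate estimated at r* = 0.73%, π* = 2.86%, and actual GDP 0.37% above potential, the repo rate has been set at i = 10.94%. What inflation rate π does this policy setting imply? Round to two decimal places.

7.64%

Output 0.37% above potential → (y − y*) = 0.37.
Collecting π: i = r* + (1 + 0.5) π − 0.5 π* + 0.5 (y − y*)
1.5 π = 10.94 − 0.73 + 0.5 × 2.86 − 0.5 × 0.37 = 11.455
π = 11.455 / 1.5 = 7.64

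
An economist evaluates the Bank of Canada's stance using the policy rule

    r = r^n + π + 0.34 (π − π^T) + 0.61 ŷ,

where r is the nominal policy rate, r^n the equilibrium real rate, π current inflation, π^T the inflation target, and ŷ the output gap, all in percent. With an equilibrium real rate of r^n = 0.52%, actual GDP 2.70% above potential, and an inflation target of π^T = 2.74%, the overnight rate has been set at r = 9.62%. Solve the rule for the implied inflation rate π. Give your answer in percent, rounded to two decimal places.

6.26%

Output 2.70% above potential → ŷ = 2.70.
Collecting π: r = r^n + (1 + 0.34) π − 0.34 π^T + 0.61 ŷ
1.34 π = 9.62 − 0.52 + 0.34 × 2.74 − 0.61 × 2.70 = 8.3846
π = 8.3846 / 1.34 = 6.26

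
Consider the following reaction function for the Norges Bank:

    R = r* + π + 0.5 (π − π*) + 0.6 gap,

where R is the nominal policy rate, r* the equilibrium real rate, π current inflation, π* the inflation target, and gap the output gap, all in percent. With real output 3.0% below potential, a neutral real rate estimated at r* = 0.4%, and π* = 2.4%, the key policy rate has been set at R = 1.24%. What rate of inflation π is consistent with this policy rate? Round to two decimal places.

2.56%

Output 3.0% below potential → gap = -3.0.
Collecting π: R = r* + (1 + 0.5) π − 0.5 π* + 0.6 gap
1.5 π = 1.24 − 0.4 + 0.5 × 2.4 − 0.6 × (-3.0) = 3.84
π = 3.84 / 1.5 = 2.56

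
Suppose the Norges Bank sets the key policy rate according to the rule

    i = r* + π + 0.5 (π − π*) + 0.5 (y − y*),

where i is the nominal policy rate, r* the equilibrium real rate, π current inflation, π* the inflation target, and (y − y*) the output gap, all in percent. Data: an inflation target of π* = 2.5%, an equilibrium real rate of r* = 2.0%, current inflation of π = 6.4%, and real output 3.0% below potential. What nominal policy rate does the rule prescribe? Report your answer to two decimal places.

Output 3.0% below potential → (y − y*) = -3.0.
i = 2.0 + 6.4 + 0.5 × (6.4 − 2.5) + 0.5 × (-3.0)
   = 2.0 + 6.4 + 1.95 − 1.5 = 8.85

8.85%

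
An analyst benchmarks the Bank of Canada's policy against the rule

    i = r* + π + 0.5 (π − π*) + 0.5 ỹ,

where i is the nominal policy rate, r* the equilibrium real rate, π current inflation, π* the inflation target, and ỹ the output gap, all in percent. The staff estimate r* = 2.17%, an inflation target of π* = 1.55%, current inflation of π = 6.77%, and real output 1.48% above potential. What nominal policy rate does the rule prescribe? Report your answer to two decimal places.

Output 1.48% above potential → ỹ = 1.48.
i = 2.17 + 6.77 + 0.5 × (6.77 − 1.55) + 0.5 × 1.48
   = 2.17 + 6.77 + 2.61 + 0.74 = 12.29

12.29%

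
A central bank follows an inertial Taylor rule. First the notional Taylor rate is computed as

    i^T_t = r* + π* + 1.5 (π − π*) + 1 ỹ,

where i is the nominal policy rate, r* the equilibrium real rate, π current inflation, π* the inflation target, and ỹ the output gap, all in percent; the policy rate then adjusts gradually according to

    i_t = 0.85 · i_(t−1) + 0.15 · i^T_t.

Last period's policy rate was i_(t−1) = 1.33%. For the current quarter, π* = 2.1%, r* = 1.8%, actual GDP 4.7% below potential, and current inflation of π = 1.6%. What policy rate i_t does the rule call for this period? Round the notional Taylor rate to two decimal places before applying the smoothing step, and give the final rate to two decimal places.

Output 4.7% below potential → ỹ = -4.7.
i^T_t = 1.8 + 2.1 + 1.5 × (1.6 − 2.1) + 1 × (-4.7)
   = 1.8 + 2.1 − 0.75 − 4.7 = -1.55
i_t = 0.85 × 1.33 + 0.15 × (-1.55) = 1.1305 − 0.2325 = 0.90

0.90%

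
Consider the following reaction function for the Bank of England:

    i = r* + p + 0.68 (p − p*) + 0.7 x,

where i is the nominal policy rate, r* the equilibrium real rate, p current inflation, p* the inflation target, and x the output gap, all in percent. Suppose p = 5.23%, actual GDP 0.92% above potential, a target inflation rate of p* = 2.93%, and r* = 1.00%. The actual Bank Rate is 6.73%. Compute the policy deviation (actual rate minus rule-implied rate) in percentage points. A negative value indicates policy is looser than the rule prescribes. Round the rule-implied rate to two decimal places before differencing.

-1.71 pp

Output 0.92% above potential → x = 0.92.
i = 1.00 + 5.23 + 0.68 × (5.23 − 2.93) + 0.7 × 0.92
   = 1.00 + 5.23 + 1.564 + 0.644 = 8.44
Deviation = 6.73 − 8.44 = -1.71 pp.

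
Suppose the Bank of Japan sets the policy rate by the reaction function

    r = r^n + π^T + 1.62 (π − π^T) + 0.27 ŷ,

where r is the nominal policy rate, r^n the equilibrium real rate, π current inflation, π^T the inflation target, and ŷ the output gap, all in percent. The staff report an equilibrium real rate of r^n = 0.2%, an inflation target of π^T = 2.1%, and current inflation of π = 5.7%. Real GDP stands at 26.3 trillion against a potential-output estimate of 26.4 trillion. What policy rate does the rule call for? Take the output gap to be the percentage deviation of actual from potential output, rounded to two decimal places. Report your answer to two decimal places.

8.03%

Output gap = 100 × (26.3 − 26.4) / 26.4 = -0.38%.
r = 0.20 + 2.10 + 1.62 × (5.70 − 2.10) + 0.27 × (-0.38)
   = 0.20 + 2.1 + 5.832 − 0.1026 = 8.03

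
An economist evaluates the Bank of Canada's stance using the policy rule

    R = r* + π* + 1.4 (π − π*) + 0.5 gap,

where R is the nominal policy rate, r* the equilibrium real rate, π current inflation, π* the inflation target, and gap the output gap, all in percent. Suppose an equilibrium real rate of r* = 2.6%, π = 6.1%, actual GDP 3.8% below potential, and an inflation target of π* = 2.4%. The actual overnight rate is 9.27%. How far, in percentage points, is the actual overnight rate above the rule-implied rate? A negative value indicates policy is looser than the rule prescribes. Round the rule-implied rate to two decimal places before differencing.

0.99 pp

Output 3.8% below potential → gap = -3.8.
R = 2.6 + 2.4 + 1.4 × (6.1 − 2.4) + 0.5 × (-3.8)
   = 2.6 + 2.4 + 5.18 − 1.9 = 8.28
Deviation = 9.27 − 8.28 = 0.99 pp.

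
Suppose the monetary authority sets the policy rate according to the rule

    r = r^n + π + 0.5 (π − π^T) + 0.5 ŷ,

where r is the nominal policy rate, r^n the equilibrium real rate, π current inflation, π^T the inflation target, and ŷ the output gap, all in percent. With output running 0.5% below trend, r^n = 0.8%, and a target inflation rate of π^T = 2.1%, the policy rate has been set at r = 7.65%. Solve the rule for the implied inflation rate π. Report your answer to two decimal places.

5.43%

Output 0.5% below potential → ŷ = -0.5.
Collecting π: r = r^n + (1 + 0.5) π − 0.5 π^T + 0.5 ŷ
1.5 π = 7.65 − 0.8 + 0.5 × 2.1 − 0.5 × (-0.5) = 8.15
π = 8.15 / 1.5 = 5.43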